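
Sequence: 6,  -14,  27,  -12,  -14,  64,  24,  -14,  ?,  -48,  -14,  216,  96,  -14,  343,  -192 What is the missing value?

125

Taking every 3rd term gives 3 separate tracks.
Stream A: 6, -12, 24, -48, 96, -192 — a geometric progression (common ratio -2).
Stream B: -14, -14, -14, -14, -14 — constant -14.
Stream C: 27, 64, ?, 216, 343 — perfect cubes starting at 3³.
Filling stream C at index 3 by its rule yields 125.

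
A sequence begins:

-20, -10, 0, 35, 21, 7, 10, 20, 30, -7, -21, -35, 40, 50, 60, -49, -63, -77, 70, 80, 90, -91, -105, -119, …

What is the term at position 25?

Reading positions in blocks of 6 reveals the pattern AAABBB — 2 tracks woven together.
Track A: -20, -10, 0, 10, 20, 30, 40, 50, 60, 70, 80, 90 — arithmetic with common difference +10.
Track B: 35, 21, 7, -7, -21, -35, -49, -63, -77, -91, -105, -119 — arithmetic with common difference −14.
Term 25 comes from track A (its 13th entry): 100.

100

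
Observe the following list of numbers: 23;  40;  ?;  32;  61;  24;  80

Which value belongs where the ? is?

42

Taking every 2nd term gives 2 separate tracks.
Stream A is 23, ?, 61, 80, which is arithmetic, step +19.
Stream B is 40, 32, 24, which is arithmetic, step −8.
So the missing entry in stream A is 42.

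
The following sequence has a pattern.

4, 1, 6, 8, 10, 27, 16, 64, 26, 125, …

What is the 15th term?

Taking every 2nd term gives 2 separate tracks.
Subsequence A is 4, 6, 10, 16, 26, which is Fibonacci-style (each term is the sum of the two before it).
Subsequence B is 1, 8, 27, 64, 125, which is the cubes 1³, 2³, 3³, ….
Term 15 comes from subsequence A (its 8th entry): 110.

110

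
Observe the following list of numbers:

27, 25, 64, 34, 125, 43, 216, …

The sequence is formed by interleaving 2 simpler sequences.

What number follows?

Odd-indexed and even-indexed terms follow separate rules.
Track A = 27, 64, 125, 216: the cubes 3³, 4³, 5³, ….
Track B = 25, 34, 43: arithmetic, step +9.
Term 8 comes from track B (its 4th entry): 52.

52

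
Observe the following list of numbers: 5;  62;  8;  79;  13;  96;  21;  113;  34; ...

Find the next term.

130

Split by position mod 2 into 2 tracks.
Track A: 5, 8, 13, 21, 34. Each term equals the sum of the previous two.
Track B: 62, 79, 96, 113. Arithmetic, step +17.
The 10th slot belongs to track B; its 5th term is 130.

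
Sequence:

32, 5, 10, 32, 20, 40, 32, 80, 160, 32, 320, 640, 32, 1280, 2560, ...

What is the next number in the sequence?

Reading positions in blocks of 3 reveals the pattern ABB — 2 tracks woven together.
Track A: 32, 32, 32, 32, 32 — always 32.
Track B: 5, 10, 20, 40, 80, 160, 320, 640, 1280, 2560 — multiplying by 2 each time.
Position 16 → track A, term 6 = 32.

32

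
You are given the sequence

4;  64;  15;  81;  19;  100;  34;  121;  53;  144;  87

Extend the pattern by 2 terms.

169, 140

The terms cycle through 2 interleaved subsequences.
Track A = 4, 15, 19, 34, 53, 87: a Fibonacci-like recurrence a_n = a_{n-1} + a_{n-2}.
Track B = 64, 81, 100, 121, 144: consecutive squares n² from n = 8.
The 12th slot belongs to track B; its 6th term is 169.
Position 13 falls in track A as its term 7, giving 140.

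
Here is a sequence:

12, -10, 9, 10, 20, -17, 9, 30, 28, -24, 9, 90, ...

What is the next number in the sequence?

Read the sequence 4 terms at a time; column i is its own pattern.
Subsequence A: 12, 20, 28. Arithmetic with common difference +8.
Subsequence B: -10, -17, -24. Subtracting 7 each time.
Subsequence C: 9, 9, 9. Always 9.
Subsequence D: 10, 30, 90. A geometric progression (common ratio 3).
Term 13 comes from subsequence A (its 4th entry): 36.

36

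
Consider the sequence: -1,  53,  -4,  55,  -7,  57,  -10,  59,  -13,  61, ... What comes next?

The terms cycle through 2 interleaved subsequences.
Track A: -1, -4, -7, -10, -13 — arithmetic, step −3.
Track B: 53, 55, 57, 59, 61 — arithmetic with common difference +2.
The 11th slot belongs to track A; its 6th term is -16.

-16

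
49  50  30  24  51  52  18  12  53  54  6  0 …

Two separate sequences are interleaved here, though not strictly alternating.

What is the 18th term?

Reading positions in blocks of 4 reveals the pattern AABB — 2 tracks woven together.
Subsequence A is 49, 50, 51, 52, 53, 54, which is adding 1 each time.
Subsequence B is 30, 24, 18, 12, 6, 0, which is subtracting 6 each time.
Position 18 → subsequence A, term 10 = 58.

58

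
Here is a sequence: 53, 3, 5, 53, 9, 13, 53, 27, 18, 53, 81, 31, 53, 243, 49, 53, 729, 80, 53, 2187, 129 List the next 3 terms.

Read the sequence 3 terms at a time; column i is its own pattern.
Stream A: 53, 53, 53, 53, 53, 53, 53 — constant 53.
Stream B: 3, 9, 27, 81, 243, 729, 2187 — powers 3^1, 3^2, 3^3, ….
Stream C: 5, 13, 18, 31, 49, 80, 129 — a Fibonacci-like recurrence a_n = a_{n-1} + a_{n-2}.
The 22nd slot belongs to stream A; its 8th term is 53.
The 23rd slot belongs to stream B; its 8th term is 6561.
Position 24 falls in stream C as its term 8, giving 209.

53, 6561, 209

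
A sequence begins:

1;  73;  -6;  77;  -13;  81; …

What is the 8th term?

85

Taking every 2nd term gives 2 separate tracks.
Track A is 1, -6, -13, which is linear: a_n = 8 − 7·n.
Track B is 73, 77, 81, which is linear: a_n = 69 + 4·n.
The 8th slot belongs to track B; its 4th term is 85.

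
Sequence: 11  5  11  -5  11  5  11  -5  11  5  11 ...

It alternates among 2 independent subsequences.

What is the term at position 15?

11

Odd-indexed and even-indexed terms follow separate rules.
Stream A: 11, 11, 11, 11, 11, 11 (constant 11).
Stream B: 5, -5, 5, -5, 5 (oscillating between 5 and -5).
Position 15 falls in stream A as its term 8, giving 11.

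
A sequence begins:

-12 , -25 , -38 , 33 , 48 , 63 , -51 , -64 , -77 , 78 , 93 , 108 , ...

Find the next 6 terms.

-90, -103, -116, 123, 138, 153

Reading positions in blocks of 6 reveals the pattern AAABBB — 2 tracks woven together.
Track A: -12, -25, -38, -51, -64, -77. Arithmetic with common difference −13.
Track B: 33, 48, 63, 78, 93, 108. Adding 15 each time.
The 13th slot belongs to track A; its 7th term is -90.
The 14th slot belongs to track A; its 8th term is -103.
Position 15 falls in track A as its term 9, giving -116.
Position 16 falls in track B as its term 7, giving 123.
Term 17 comes from track B (its 8th entry): 138.
Position 18 falls in track B as its term 9, giving 153.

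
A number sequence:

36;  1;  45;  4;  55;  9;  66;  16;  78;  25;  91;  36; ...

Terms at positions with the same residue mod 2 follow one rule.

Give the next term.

Split by position mod 2 into 2 tracks.
Stream A: 36, 45, 55, 66, 78, 91. Triangular numbers n(n+1)/2 for n = 8, 9, ….
Stream B: 1, 4, 9, 16, 25, 36. Perfect squares starting at 1².
Term 13 comes from stream A (its 7th entry): 105.

105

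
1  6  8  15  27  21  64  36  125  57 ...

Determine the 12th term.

93

The terms cycle through 2 interleaved subsequences.
Track A: 1, 8, 27, 64, 125. Perfect cubes starting at 1³.
Track B: 6, 15, 21, 36, 57. Fibonacci-style (each term is the sum of the two before it).
Term 12 comes from track B (its 6th entry): 93.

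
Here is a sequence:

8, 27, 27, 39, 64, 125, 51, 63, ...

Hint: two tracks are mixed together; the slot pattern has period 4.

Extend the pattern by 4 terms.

216, 343, 75, 87

Reading positions in blocks of 4 reveals the pattern AABB — 2 tracks woven together.
Track A: 8, 27, 64, 125 — consecutive cubes n³ from n = 2.
Track B: 27, 39, 51, 63 — adding 12 each time.
Position 9 → track A, term 5 = 216.
The 10th slot belongs to track A; its 6th term is 343.
Position 11 → track B, term 5 = 75.
The 12th slot belongs to track B; its 6th term is 87.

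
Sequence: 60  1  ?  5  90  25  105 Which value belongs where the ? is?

Odd-indexed and even-indexed terms follow separate rules.
Subsequence A is 60, ?, 90, 105, which is linear: a_n = 45 + 15·n.
Subsequence B is 1, 5, 25, which is powers 5^0, 5^1, 5^2, ….
The gap is subsequence A's term 2; the rule gives 75.

75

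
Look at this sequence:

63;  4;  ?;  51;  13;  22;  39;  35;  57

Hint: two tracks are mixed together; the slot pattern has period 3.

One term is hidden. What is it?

9

Reading positions in blocks of 3 reveals the pattern ABB — 2 tracks woven together.
Track A: 63, 51, 39. Arithmetic, step −12.
Track B: 4, ?, 13, 22, 35, 57. A Fibonacci-like recurrence a_n = a_{n-1} + a_{n-2}.
Filling track B at index 2 by its rule yields 9.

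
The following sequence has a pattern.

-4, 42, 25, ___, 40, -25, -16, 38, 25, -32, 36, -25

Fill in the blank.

The terms cycle through 3 interleaved subsequences.
Track A = -4, ?, -16, -32: geometric with ratio 2.
Track B = 42, 40, 38, 36: arithmetic with common difference −2.
Track C = 25, -25, 25, -25: the oscillation 25·(−1)^(n+1).
Track A's pattern makes the blank -8.

-8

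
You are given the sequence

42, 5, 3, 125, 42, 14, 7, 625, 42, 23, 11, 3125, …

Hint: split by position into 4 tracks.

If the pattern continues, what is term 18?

41

The terms cycle through 4 interleaved subsequences.
Track A: 42, 42, 42 — the constant sequence 42.
Track B: 5, 14, 23 — arithmetic, step +9.
Track C: 3, 7, 11 — adding 4 each time.
Track D: 125, 625, 3125 — powers 5^3, 5^4, 5^5, ….
The 18th slot belongs to track B; its 5th term is 41.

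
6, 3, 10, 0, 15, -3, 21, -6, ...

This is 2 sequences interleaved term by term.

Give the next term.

28

Positions 1, 3, 5, … form one subsequence and positions 2, 4, 6, … form another.
Track A: 6, 10, 15, 21 (the triangular numbers T_3, T_4, …).
Track B: 3, 0, -3, -6 (arithmetic with common difference −3).
Position 9 falls in track A as its term 5, giving 28.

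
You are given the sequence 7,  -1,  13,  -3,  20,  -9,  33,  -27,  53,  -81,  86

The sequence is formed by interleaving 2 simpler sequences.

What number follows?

The terms cycle through 2 interleaved subsequences.
Stream A: 7, 13, 20, 33, 53, 86 — Fibonacci-style (each term is the sum of the two before it).
Stream B: -1, -3, -9, -27, -81 — geometric, ×3 each step.
Term 12 comes from stream B (its 6th entry): -243.

-243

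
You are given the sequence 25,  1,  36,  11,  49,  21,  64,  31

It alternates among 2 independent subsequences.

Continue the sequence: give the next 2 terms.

Odd-indexed and even-indexed terms follow separate rules.
Subsequence A: 25, 36, 49, 64. Perfect squares starting at 5².
Subsequence B: 1, 11, 21, 31. Linear: a_n = -9 + 10·n.
Term 9 comes from subsequence A (its 5th entry): 81.
The 10th slot belongs to subsequence B; its 5th term is 41.

81, 41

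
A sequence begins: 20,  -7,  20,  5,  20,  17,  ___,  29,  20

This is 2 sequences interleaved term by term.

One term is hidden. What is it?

20

Split by position mod 2 into 2 tracks.
Track A = 20, 20, 20, ?, 20: constant 20.
Track B = -7, 5, 17, 29: adding 12 each time.
Filling track A at index 4 by its rule yields 20.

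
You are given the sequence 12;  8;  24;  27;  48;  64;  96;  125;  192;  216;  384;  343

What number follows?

768

Split by position mod 2 into 2 tracks.
Stream A is 12, 24, 48, 96, 192, 384, which is a geometric progression (common ratio 2).
Stream B is 8, 27, 64, 125, 216, 343, which is perfect cubes starting at 2³.
Position 13 → stream A, term 7 = 768.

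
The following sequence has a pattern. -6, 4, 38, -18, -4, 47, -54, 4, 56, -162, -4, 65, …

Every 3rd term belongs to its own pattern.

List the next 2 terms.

-486, 4

The terms cycle through 3 interleaved subsequences.
Stream A is -6, -18, -54, -162, which is geometric with ratio 3.
Stream B is 4, -4, 4, -4, which is oscillating between 4 and -4.
Stream C is 38, 47, 56, 65, which is arithmetic with common difference +9.
Position 13 falls in stream A as its term 5, giving -486.
Term 14 comes from stream B (its 5th entry): 4.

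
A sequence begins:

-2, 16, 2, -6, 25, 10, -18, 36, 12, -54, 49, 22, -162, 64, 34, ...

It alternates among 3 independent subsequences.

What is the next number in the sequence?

-486

Taking every 3rd term gives 3 separate tracks.
Stream A = -2, -6, -18, -54, -162: geometric with ratio 3.
Stream B = 16, 25, 36, 49, 64: the squares 4², 5², 6², ….
Stream C = 2, 10, 12, 22, 34: Fibonacci-style (each term is the sum of the two before it).
Term 16 comes from stream A (its 6th entry): -486.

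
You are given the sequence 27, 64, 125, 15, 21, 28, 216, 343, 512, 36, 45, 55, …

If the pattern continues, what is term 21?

Positions follow the repeating pattern AAABBB; grouping by letter gives 2 tracks.
Subsequence A is 27, 64, 125, 216, 343, 512, which is perfect cubes starting at 3³.
Subsequence B is 15, 21, 28, 36, 45, 55, which is triangular numbers n(n+1)/2 for n = 5, 6, ….
The 21st slot belongs to subsequence A; its 12th term is 2744.

2744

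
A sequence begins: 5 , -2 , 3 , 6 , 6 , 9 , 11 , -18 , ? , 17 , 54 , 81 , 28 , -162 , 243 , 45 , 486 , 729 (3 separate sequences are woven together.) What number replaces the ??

Taking every 3rd term gives 3 separate tracks.
Track A is 5, 6, 11, 17, 28, 45, which is a Fibonacci-like recurrence a_n = a_{n-1} + a_{n-2}.
Track B is -2, 6, -18, 54, -162, 486, which is geometric, ×-3 each step.
Track C is 3, 9, ?, 81, 243, 729, which is powers of 3.
Filling track C at index 3 by its rule yields 27.

27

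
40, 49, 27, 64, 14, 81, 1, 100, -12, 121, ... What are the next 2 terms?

-25, 144

Split by position mod 2 into 2 tracks.
Track A: 40, 27, 14, 1, -12. Linear: a_n = 53 − 13·n.
Track B: 49, 64, 81, 100, 121. The squares 7², 8², 9², ….
Position 11 → track A, term 6 = -25.
The 12th slot belongs to track B; its 6th term is 144.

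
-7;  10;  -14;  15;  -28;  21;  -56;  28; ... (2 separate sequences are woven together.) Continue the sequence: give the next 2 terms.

Split by position mod 2 into 2 tracks.
Stream A is -7, -14, -28, -56, which is multiplying by 2 each time.
Stream B is 10, 15, 21, 28, which is the triangular numbers T_4, T_5, ….
Position 9 falls in stream A as its term 5, giving -112.
Position 10 → stream B, term 5 = 36.

-112, 36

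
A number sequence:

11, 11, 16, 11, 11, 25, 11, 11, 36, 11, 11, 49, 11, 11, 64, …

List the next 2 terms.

The slot pattern repeats as AAB (period 3), so there are 2 interleaved tracks.
Stream A is 11, 11, 11, 11, 11, 11, 11, 11, 11, 11, which is the constant sequence 11.
Stream B is 16, 25, 36, 49, 64, which is consecutive squares n² from n = 4.
Position 16 falls in stream A as its term 11, giving 11.
Position 17 falls in stream A as its term 12, giving 11.

11, 11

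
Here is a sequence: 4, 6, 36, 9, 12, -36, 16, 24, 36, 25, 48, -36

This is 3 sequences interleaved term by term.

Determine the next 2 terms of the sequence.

36, 96

Split by position mod 3 into 3 tracks.
Track A: 4, 9, 16, 25 — the squares 2², 3², 4², ….
Track B: 6, 12, 24, 48 — multiplying by 2 each time.
Track C: 36, -36, 36, -36 — oscillating between 36 and -36.
Position 13 → track A, term 5 = 36.
The 14th slot belongs to track B; its 5th term is 96.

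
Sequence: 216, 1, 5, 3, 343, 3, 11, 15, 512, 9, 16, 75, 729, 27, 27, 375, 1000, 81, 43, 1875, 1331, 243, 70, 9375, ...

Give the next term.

1728

Split by position mod 4 into 4 tracks.
Subsequence A is 216, 343, 512, 729, 1000, 1331, which is the cubes 6³, 7³, 8³, ….
Subsequence B is 1, 3, 9, 27, 81, 243, which is successive powers of 3.
Subsequence C is 5, 11, 16, 27, 43, 70, which is each term equals the sum of the previous two.
Subsequence D is 3, 15, 75, 375, 1875, 9375, which is a geometric progression (common ratio 5).
Term 25 comes from subsequence A (its 7th entry): 1728.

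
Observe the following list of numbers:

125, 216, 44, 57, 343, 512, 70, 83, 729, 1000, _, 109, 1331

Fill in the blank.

96

The slot pattern repeats as AABB (period 4), so there are 2 interleaved tracks.
Track A: 125, 216, 343, 512, 729, 1000, 1331 (consecutive cubes n³ from n = 5).
Track B: 44, 57, 70, 83, ?, 109 (adding 13 each time).
Filling track B at index 5 by its rule yields 96.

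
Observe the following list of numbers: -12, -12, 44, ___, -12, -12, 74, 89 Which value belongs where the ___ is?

Reading positions in blocks of 4 reveals the pattern AABB — 2 tracks woven together.
Track A is -12, -12, -12, -12, which is always -12.
Track B is 44, ?, 74, 89, which is arithmetic with common difference +15.
So the missing entry in track B is 59.

59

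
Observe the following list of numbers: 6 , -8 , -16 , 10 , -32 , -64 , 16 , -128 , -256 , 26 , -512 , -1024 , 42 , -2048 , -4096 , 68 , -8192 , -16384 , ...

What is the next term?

The slot pattern repeats as ABB (period 3), so there are 2 interleaved tracks.
Track A is 6, 10, 16, 26, 42, 68, which is Fibonacci-style (each term is the sum of the two before it).
Track B is -8, -16, -32, -64, -128, -256, -512, -1024, -2048, -4096, -8192, -16384, which is geometric, ×2 each step.
Position 19 → track A, term 7 = 110.

110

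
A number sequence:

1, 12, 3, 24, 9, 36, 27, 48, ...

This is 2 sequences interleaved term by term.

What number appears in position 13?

Split by position mod 2 into 2 tracks.
Stream A: 1, 3, 9, 27 (powers 3^0, 3^1, 3^2, …).
Stream B: 12, 24, 36, 48 (arithmetic with common difference +12).
Position 13 falls in stream A as its term 7, giving 729.

729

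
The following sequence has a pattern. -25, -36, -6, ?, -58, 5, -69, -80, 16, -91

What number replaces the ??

The slot pattern repeats as AAB (period 3), so there are 2 interleaved tracks.
Subsequence A: -25, -36, ?, -58, -69, -80, -91 (linear: a_n = -14 − 11·n).
Subsequence B: -6, 5, 16 (adding 11 each time).
Subsequence A's pattern makes the blank -47.

-47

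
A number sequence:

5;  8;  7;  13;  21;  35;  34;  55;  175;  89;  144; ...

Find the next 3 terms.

875, 233, 377

Reading positions in blocks of 3 reveals the pattern AAB — 2 tracks woven together.
Track A: 5, 8, 13, 21, 34, 55, 89, 144. A Fibonacci-like recurrence a_n = a_{n-1} + a_{n-2}.
Track B: 7, 35, 175. A geometric progression (common ratio 5).
The 12th slot belongs to track B; its 4th term is 875.
Position 13 → track A, term 9 = 233.
Position 14 → track A, term 10 = 377.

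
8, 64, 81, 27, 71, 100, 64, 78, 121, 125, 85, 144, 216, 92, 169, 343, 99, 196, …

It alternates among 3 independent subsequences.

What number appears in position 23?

113

Split by position mod 3: positions 1, 4, 7, … form one track, and each other residue class forms its own.
Track A: 8, 27, 64, 125, 216, 343 — the cubes 2³, 3³, 4³, ….
Track B: 64, 71, 78, 85, 92, 99 — arithmetic, step +7.
Track C: 81, 100, 121, 144, 169, 196 — consecutive squares n² from n = 9.
Position 23 → track B, term 8 = 113.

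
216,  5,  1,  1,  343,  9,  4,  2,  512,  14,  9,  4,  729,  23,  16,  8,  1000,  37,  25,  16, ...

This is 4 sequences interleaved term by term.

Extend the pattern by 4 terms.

Split by position mod 4 into 4 tracks.
Stream A: 216, 343, 512, 729, 1000 (perfect cubes starting at 6³).
Stream B: 5, 9, 14, 23, 37 (a Fibonacci-like recurrence a_n = a_{n-1} + a_{n-2}).
Stream C: 1, 4, 9, 16, 25 (consecutive squares n² from n = 1).
Stream D: 1, 2, 4, 8, 16 (successive powers of 2).
Position 21 → stream A, term 6 = 1331.
Position 22 falls in stream B as its term 6, giving 60.
Position 23 → stream C, term 6 = 36.
The 24th slot belongs to stream D; its 6th term is 32.

1331, 60, 36, 32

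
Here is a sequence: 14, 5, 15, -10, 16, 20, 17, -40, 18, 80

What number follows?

The terms cycle through 2 interleaved subsequences.
Track A: 14, 15, 16, 17, 18. Linear: a_n = 13 + n.
Track B: 5, -10, 20, -40, 80. Geometric, ×-2 each step.
The 11th slot belongs to track A; its 6th term is 19.

19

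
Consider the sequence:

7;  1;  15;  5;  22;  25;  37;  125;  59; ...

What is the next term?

625

The terms cycle through 2 interleaved subsequences.
Track A = 7, 15, 22, 37, 59: each term equals the sum of the previous two.
Track B = 1, 5, 25, 125: successive powers of 5.
Position 10 → track B, term 5 = 625.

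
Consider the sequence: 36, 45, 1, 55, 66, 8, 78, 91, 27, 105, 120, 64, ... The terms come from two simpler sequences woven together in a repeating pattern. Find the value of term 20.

The slot pattern repeats as AAB (period 3), so there are 2 interleaved tracks.
Track A = 36, 45, 55, 66, 78, 91, 105, 120: triangular numbers starting at T_8.
Track B = 1, 8, 27, 64: the cubes 1³, 2³, 3³, ….
Position 20 → track A, term 14 = 231.

231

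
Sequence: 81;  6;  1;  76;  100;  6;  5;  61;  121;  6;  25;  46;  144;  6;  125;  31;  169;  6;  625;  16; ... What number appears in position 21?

196

The terms cycle through 4 interleaved subsequences.
Subsequence A = 81, 100, 121, 144, 169: consecutive squares n² from n = 9.
Subsequence B = 6, 6, 6, 6, 6: the constant sequence 6.
Subsequence C = 1, 5, 25, 125, 625: geometric with ratio 5.
Subsequence D = 76, 61, 46, 31, 16: subtracting 15 each time.
The 21st slot belongs to subsequence A; its 6th term is 196.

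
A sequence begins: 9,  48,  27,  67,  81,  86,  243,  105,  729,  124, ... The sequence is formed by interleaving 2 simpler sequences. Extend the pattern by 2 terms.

Split by position mod 2 into 2 tracks.
Track A = 9, 27, 81, 243, 729: successive powers of 3.
Track B = 48, 67, 86, 105, 124: arithmetic with common difference +19.
Term 11 comes from track A (its 6th entry): 2187.
Position 12 → track B, term 6 = 143.

2187, 143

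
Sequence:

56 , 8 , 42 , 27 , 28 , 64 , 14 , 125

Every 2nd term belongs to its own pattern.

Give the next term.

The terms cycle through 2 interleaved subsequences.
Track A: 56, 42, 28, 14 (arithmetic with common difference −14).
Track B: 8, 27, 64, 125 (perfect cubes starting at 2³).
Position 9 → track A, term 5 = 0.

0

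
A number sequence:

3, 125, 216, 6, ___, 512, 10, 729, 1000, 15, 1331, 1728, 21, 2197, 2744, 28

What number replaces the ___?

343

The slot pattern repeats as ABB (period 3), so there are 2 interleaved tracks.
Track A is 3, 6, 10, 15, 21, 28, which is triangular numbers starting at T_2.
Track B is 125, 216, ?, 512, 729, 1000, 1331, 1728, 2197, 2744, which is perfect cubes starting at 5³.
The gap is track B's term 3; the rule gives 343.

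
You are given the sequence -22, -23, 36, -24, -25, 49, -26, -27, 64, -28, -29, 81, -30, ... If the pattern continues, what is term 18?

121

Reading positions in blocks of 3 reveals the pattern AAB — 2 tracks woven together.
Track A: -22, -23, -24, -25, -26, -27, -28, -29, -30. Subtracting 1 each time.
Track B: 36, 49, 64, 81. Perfect squares starting at 6².
Position 18 → track B, term 6 = 121.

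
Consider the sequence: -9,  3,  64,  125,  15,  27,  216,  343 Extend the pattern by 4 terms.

39, 51, 512, 729

Positions follow the repeating pattern AABB; grouping by letter gives 2 tracks.
Stream A: -9, 3, 15, 27 (arithmetic with common difference +12).
Stream B: 64, 125, 216, 343 (consecutive cubes n³ from n = 4).
Position 9 falls in stream A as its term 5, giving 39.
The 10th slot belongs to stream A; its 6th term is 51.
The 11th slot belongs to stream B; its 5th term is 512.
The 12th slot belongs to stream B; its 6th term is 729.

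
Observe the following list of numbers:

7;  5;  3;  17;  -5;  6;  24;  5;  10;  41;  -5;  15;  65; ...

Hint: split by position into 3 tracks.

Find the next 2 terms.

5, 21

Split by position mod 3 into 3 tracks.
Stream A: 7, 17, 24, 41, 65. A Fibonacci-like recurrence a_n = a_{n-1} + a_{n-2}.
Stream B: 5, -5, 5, -5. The oscillation 5·(−1)^(n+1).
Stream C: 3, 6, 10, 15. The triangular numbers T_2, T_3, ….
Position 14 → stream B, term 5 = 5.
The 15th slot belongs to stream C; its 5th term is 21.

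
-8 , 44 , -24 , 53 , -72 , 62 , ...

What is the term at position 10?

The terms cycle through 2 interleaved subsequences.
Stream A is -8, -24, -72, which is multiplying by 3 each time.
Stream B is 44, 53, 62, which is adding 9 each time.
Position 10 → stream B, term 5 = 80.

80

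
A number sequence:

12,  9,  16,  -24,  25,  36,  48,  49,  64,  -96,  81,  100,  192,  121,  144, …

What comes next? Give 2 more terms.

Positions follow the repeating pattern ABB; grouping by letter gives 2 tracks.
Track A is 12, -24, 48, -96, 192, which is a geometric progression (common ratio -2).
Track B is 9, 16, 25, 36, 49, 64, 81, 100, 121, 144, which is consecutive squares n² from n = 3.
The 16th slot belongs to track A; its 6th term is -384.
The 17th slot belongs to track B; its 11th term is 169.

-384, 169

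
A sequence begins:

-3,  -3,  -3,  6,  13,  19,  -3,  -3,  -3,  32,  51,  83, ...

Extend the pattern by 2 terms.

Reading positions in blocks of 6 reveals the pattern AAABBB — 2 tracks woven together.
Track A: -3, -3, -3, -3, -3, -3. Always -3.
Track B: 6, 13, 19, 32, 51, 83. Each term equals the sum of the previous two.
The 13th slot belongs to track A; its 7th term is -3.
Position 14 → track A, term 8 = -3.

-3, -3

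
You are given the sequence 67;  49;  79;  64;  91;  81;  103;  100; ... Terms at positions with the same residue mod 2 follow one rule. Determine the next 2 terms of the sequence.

The terms cycle through 2 interleaved subsequences.
Track A: 67, 79, 91, 103 (arithmetic with common difference +12).
Track B: 49, 64, 81, 100 (the squares 7², 8², 9², …).
Position 9 falls in track A as its term 5, giving 115.
The 10th slot belongs to track B; its 5th term is 121.

115, 121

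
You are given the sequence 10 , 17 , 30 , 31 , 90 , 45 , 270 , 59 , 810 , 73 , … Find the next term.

Split by position mod 2 into 2 tracks.
Track A = 10, 30, 90, 270, 810: a geometric progression (common ratio 3).
Track B = 17, 31, 45, 59, 73: arithmetic with common difference +14.
The 11th slot belongs to track A; its 6th term is 2430.

2430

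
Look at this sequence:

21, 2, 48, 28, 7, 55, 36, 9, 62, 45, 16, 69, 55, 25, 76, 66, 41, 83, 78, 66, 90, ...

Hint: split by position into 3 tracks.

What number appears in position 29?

280

Read the sequence 3 terms at a time; column i is its own pattern.
Track A is 21, 28, 36, 45, 55, 66, 78, which is the triangular numbers T_6, T_7, ….
Track B is 2, 7, 9, 16, 25, 41, 66, which is a Fibonacci-like recurrence a_n = a_{n-1} + a_{n-2}.
Track C is 48, 55, 62, 69, 76, 83, 90, which is adding 7 each time.
Position 29 falls in track B as its term 10, giving 280.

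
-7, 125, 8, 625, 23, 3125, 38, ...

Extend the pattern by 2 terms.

15625, 53

Positions 1, 3, 5, … form one subsequence and positions 2, 4, 6, … form another.
Stream A: -7, 8, 23, 38 (arithmetic with common difference +15).
Stream B: 125, 625, 3125 (successive powers of 5).
Term 8 comes from stream B (its 4th entry): 15625.
The 9th slot belongs to stream A; its 5th term is 53.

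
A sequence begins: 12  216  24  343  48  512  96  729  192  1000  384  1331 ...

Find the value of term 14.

1728

Split by position mod 2 into 2 tracks.
Stream A = 12, 24, 48, 96, 192, 384: a geometric progression (common ratio 2).
Stream B = 216, 343, 512, 729, 1000, 1331: consecutive cubes n³ from n = 6.
Term 14 comes from stream B (its 7th entry): 1728.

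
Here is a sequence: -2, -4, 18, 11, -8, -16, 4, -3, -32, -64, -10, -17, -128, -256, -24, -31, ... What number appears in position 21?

-2048

Positions follow the repeating pattern AABB; grouping by letter gives 2 tracks.
Track A = -2, -4, -8, -16, -32, -64, -128, -256: geometric, ×2 each step.
Track B = 18, 11, 4, -3, -10, -17, -24, -31: linear: a_n = 25 − 7·n.
Position 21 falls in track A as its term 11, giving -2048.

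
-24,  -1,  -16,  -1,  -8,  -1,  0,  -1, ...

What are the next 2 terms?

8, -1

Taking every 2nd term gives 2 separate tracks.
Track A is -24, -16, -8, 0, which is arithmetic, step +8.
Track B is -1, -1, -1, -1, which is the constant sequence -1.
Position 9 falls in track A as its term 5, giving 8.
The 10th slot belongs to track B; its 5th term is -1.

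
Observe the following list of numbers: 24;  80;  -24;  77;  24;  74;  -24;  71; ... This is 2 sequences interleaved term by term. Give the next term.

Odd-indexed and even-indexed terms follow separate rules.
Track A is 24, -24, 24, -24, which is the oscillation 24·(−1)^(n+1).
Track B is 80, 77, 74, 71, which is arithmetic, step −3.
The 9th slot belongs to track A; its 5th term is 24.

24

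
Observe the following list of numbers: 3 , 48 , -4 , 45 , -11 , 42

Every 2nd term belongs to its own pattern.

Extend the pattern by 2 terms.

-18, 39

Odd-indexed and even-indexed terms follow separate rules.
Stream A is 3, -4, -11, which is arithmetic, step −7.
Stream B is 48, 45, 42, which is linear: a_n = 51 − 3·n.
Term 7 comes from stream A (its 4th entry): -18.
Term 8 comes from stream B (its 4th entry): 39.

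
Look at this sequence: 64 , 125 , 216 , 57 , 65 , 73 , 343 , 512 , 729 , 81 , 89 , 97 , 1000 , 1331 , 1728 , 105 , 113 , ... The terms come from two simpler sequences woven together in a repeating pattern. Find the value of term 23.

Reading positions in blocks of 6 reveals the pattern AAABBB — 2 tracks woven together.
Track A: 64, 125, 216, 343, 512, 729, 1000, 1331, 1728 (perfect cubes starting at 4³).
Track B: 57, 65, 73, 81, 89, 97, 105, 113 (arithmetic with common difference +8).
Position 23 falls in track B as its term 11, giving 137.

137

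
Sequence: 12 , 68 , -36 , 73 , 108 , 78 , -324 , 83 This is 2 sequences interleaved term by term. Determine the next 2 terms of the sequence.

Positions 1, 3, 5, … form one subsequence and positions 2, 4, 6, … form another.
Subsequence A = 12, -36, 108, -324: geometric, ×-3 each step.
Subsequence B = 68, 73, 78, 83: arithmetic with common difference +5.
Position 9 falls in subsequence A as its term 5, giving 972.
The 10th slot belongs to subsequence B; its 5th term is 88.

972, 88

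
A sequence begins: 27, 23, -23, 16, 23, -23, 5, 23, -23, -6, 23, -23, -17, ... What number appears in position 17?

23

The slot pattern repeats as ABB (period 3), so there are 2 interleaved tracks.
Track A: 27, 16, 5, -6, -17 (subtracting 11 each time).
Track B: 23, -23, 23, -23, 23, -23, 23, -23 (alternating ±23).
Position 17 falls in track B as its term 11, giving 23.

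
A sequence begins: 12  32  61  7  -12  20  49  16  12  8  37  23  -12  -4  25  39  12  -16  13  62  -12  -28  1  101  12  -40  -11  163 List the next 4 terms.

-12, -52, -23, 264

Taking every 4th term gives 4 separate tracks.
Stream A is 12, -12, 12, -12, 12, -12, 12, which is oscillating between 12 and -12.
Stream B is 32, 20, 8, -4, -16, -28, -40, which is arithmetic, step −12.
Stream C is 61, 49, 37, 25, 13, 1, -11, which is arithmetic with common difference −12.
Stream D is 7, 16, 23, 39, 62, 101, 163, which is a Fibonacci-like recurrence a_n = a_{n-1} + a_{n-2}.
Position 29 → stream A, term 8 = -12.
Position 30 → stream B, term 8 = -52.
The 31st slot belongs to stream C; its 8th term is -23.
Position 32 → stream D, term 8 = 264.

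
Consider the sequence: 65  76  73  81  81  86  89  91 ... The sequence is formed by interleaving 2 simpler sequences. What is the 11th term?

105

Odd-indexed and even-indexed terms follow separate rules.
Stream A: 65, 73, 81, 89 (arithmetic, step +8).
Stream B: 76, 81, 86, 91 (arithmetic, step +5).
Term 11 comes from stream A (its 6th entry): 105.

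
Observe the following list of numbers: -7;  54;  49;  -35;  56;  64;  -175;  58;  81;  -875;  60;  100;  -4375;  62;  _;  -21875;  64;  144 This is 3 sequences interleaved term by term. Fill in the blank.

121

Read the sequence 3 terms at a time; column i is its own pattern.
Subsequence A = -7, -35, -175, -875, -4375, -21875: a geometric progression (common ratio 5).
Subsequence B = 54, 56, 58, 60, 62, 64: linear: a_n = 52 + 2·n.
Subsequence C = 49, 64, 81, 100, ?, 144: consecutive squares n² from n = 7.
The gap is subsequence C's term 5; the rule gives 121.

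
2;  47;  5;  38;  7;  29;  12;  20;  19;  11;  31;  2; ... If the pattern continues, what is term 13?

50

Positions 1, 3, 5, … form one subsequence and positions 2, 4, 6, … form another.
Stream A = 2, 5, 7, 12, 19, 31: Fibonacci-style (each term is the sum of the two before it).
Stream B = 47, 38, 29, 20, 11, 2: arithmetic with common difference −9.
Term 13 comes from stream A (its 7th entry): 50.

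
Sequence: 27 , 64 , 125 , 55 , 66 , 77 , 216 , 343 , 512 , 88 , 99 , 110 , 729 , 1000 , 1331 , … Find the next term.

Reading positions in blocks of 6 reveals the pattern AAABBB — 2 tracks woven together.
Track A: 27, 64, 125, 216, 343, 512, 729, 1000, 1331 — perfect cubes starting at 3³.
Track B: 55, 66, 77, 88, 99, 110 — arithmetic, step +11.
Position 16 → track B, term 7 = 121.

121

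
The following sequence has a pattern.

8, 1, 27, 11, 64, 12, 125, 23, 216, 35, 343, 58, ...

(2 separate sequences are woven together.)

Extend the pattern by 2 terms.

512, 93

Taking every 2nd term gives 2 separate tracks.
Track A: 8, 27, 64, 125, 216, 343 (perfect cubes starting at 2³).
Track B: 1, 11, 12, 23, 35, 58 (a Fibonacci-like recurrence a_n = a_{n-1} + a_{n-2}).
Term 13 comes from track A (its 7th entry): 512.
Position 14 → track B, term 7 = 93.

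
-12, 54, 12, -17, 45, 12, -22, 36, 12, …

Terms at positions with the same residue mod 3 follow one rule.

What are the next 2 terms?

-27, 27

Taking every 3rd term gives 3 separate tracks.
Subsequence A is -12, -17, -22, which is arithmetic, step −5.
Subsequence B is 54, 45, 36, which is arithmetic, step −9.
Subsequence C is 12, 12, 12, which is constant 12.
Position 10 → subsequence A, term 4 = -27.
The 11th slot belongs to subsequence B; its 4th term is 27.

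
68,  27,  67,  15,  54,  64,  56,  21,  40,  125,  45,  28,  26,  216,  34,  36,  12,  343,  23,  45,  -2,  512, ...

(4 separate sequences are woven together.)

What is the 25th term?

-16

Split by position mod 4 into 4 tracks.
Subsequence A is 68, 54, 40, 26, 12, -2, which is linear: a_n = 82 − 14·n.
Subsequence B is 27, 64, 125, 216, 343, 512, which is the cubes 3³, 4³, 5³, ….
Subsequence C is 67, 56, 45, 34, 23, which is arithmetic with common difference −11.
Subsequence D is 15, 21, 28, 36, 45, which is the triangular numbers T_5, T_6, ….
The 25th slot belongs to subsequence A; its 7th term is -16.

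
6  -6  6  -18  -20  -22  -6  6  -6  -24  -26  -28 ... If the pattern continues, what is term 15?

Positions follow the repeating pattern AAABBB; grouping by letter gives 2 tracks.
Stream A: 6, -6, 6, -6, 6, -6 (alternating ±6).
Stream B: -18, -20, -22, -24, -26, -28 (subtracting 2 each time).
Position 15 falls in stream A as its term 9, giving 6.

6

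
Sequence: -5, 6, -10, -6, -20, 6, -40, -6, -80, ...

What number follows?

6

Split by position mod 2 into 2 tracks.
Stream A: -5, -10, -20, -40, -80. Multiplying by 2 each time.
Stream B: 6, -6, 6, -6. Oscillating between 6 and -6.
Position 10 → stream B, term 5 = 6.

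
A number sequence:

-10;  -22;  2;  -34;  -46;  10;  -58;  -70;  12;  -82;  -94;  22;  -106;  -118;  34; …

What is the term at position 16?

Reading positions in blocks of 3 reveals the pattern AAB — 2 tracks woven together.
Track A = -10, -22, -34, -46, -58, -70, -82, -94, -106, -118: linear: a_n = 2 − 12·n.
Track B = 2, 10, 12, 22, 34: a Fibonacci-like recurrence a_n = a_{n-1} + a_{n-2}.
The 16th slot belongs to track A; its 11th term is -130.

-130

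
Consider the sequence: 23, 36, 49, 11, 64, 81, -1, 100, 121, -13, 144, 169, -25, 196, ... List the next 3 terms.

225, -37, 256

Positions follow the repeating pattern ABB; grouping by letter gives 2 tracks.
Subsequence A = 23, 11, -1, -13, -25: subtracting 12 each time.
Subsequence B = 36, 49, 64, 81, 100, 121, 144, 169, 196: consecutive squares n² from n = 6.
Term 15 comes from subsequence B (its 10th entry): 225.
Position 16 falls in subsequence A as its term 6, giving -37.
Position 17 → subsequence B, term 11 = 256.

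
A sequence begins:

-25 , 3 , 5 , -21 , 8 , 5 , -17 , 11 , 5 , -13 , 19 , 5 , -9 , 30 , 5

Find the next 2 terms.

Taking every 3rd term gives 3 separate tracks.
Stream A = -25, -21, -17, -13, -9: adding 4 each time.
Stream B = 3, 8, 11, 19, 30: Fibonacci-style (each term is the sum of the two before it).
Stream C = 5, 5, 5, 5, 5: constant 5.
Position 16 → stream A, term 6 = -5.
The 17th slot belongs to stream B; its 6th term is 49.

-5, 49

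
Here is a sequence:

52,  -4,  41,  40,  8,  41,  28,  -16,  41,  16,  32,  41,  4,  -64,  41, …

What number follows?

The terms cycle through 3 interleaved subsequences.
Track A is 52, 40, 28, 16, 4, which is arithmetic, step −12.
Track B is -4, 8, -16, 32, -64, which is multiplying by -2 each time.
Track C is 41, 41, 41, 41, 41, which is always 41.
Position 16 → track A, term 6 = -8.

-8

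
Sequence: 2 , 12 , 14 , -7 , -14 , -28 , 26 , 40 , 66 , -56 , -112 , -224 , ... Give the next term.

106

Reading positions in blocks of 6 reveals the pattern AAABBB — 2 tracks woven together.
Track A: 2, 12, 14, 26, 40, 66. A Fibonacci-like recurrence a_n = a_{n-1} + a_{n-2}.
Track B: -7, -14, -28, -56, -112, -224. A geometric progression (common ratio 2).
Term 13 comes from track A (its 7th entry): 106.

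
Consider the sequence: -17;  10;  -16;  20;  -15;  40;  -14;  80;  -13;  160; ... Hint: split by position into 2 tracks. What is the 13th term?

Split by position mod 2 into 2 tracks.
Stream A: -17, -16, -15, -14, -13 (adding 1 each time).
Stream B: 10, 20, 40, 80, 160 (a geometric progression (common ratio 2)).
Position 13 → stream A, term 7 = -11.

-11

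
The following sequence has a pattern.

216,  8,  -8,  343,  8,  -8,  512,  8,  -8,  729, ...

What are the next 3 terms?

Reading positions in blocks of 3 reveals the pattern ABB — 2 tracks woven together.
Subsequence A: 216, 343, 512, 729 (perfect cubes starting at 6³).
Subsequence B: 8, -8, 8, -8, 8, -8 (alternating ±8).
Position 11 → subsequence B, term 7 = 8.
Position 12 → subsequence B, term 8 = -8.
Term 13 comes from subsequence A (its 5th entry): 1000.

8, -8, 1000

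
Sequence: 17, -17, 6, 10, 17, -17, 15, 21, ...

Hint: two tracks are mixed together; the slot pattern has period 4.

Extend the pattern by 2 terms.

17, -17

The slot pattern repeats as AABB (period 4), so there are 2 interleaved tracks.
Track A: 17, -17, 17, -17. Oscillating between 17 and -17.
Track B: 6, 10, 15, 21. Triangular numbers starting at T_3.
The 9th slot belongs to track A; its 5th term is 17.
The 10th slot belongs to track A; its 6th term is -17.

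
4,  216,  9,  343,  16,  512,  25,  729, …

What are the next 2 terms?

Odd-indexed and even-indexed terms follow separate rules.
Track A is 4, 9, 16, 25, which is perfect squares starting at 2².
Track B is 216, 343, 512, 729, which is perfect cubes starting at 6³.
Position 9 falls in track A as its term 5, giving 36.
Term 10 comes from track B (its 5th entry): 1000.

36, 1000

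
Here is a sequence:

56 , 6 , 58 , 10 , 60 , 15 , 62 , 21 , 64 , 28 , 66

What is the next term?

Taking every 2nd term gives 2 separate tracks.
Track A: 56, 58, 60, 62, 64, 66 — adding 2 each time.
Track B: 6, 10, 15, 21, 28 — triangular numbers starting at T_3.
The 12th slot belongs to track B; its 6th term is 36.

36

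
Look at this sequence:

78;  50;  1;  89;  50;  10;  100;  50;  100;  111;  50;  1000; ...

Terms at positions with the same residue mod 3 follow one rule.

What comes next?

Read the sequence 3 terms at a time; column i is its own pattern.
Track A: 78, 89, 100, 111 — arithmetic, step +11.
Track B: 50, 50, 50, 50 — the constant sequence 50.
Track C: 1, 10, 100, 1000 — successive powers of 10.
The 13th slot belongs to track A; its 5th term is 122.

122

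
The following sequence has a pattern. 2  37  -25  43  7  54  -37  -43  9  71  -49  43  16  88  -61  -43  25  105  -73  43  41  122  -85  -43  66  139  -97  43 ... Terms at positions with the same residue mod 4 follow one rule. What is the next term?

Split by position mod 4 into 4 tracks.
Track A = 2, 7, 9, 16, 25, 41, 66: each term equals the sum of the previous two.
Track B = 37, 54, 71, 88, 105, 122, 139: linear: a_n = 20 + 17·n.
Track C = -25, -37, -49, -61, -73, -85, -97: arithmetic with common difference −12.
Track D = 43, -43, 43, -43, 43, -43, 43: the oscillation 43·(−1)^(n+1).
Position 29 falls in track A as its term 8, giving 107.

107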